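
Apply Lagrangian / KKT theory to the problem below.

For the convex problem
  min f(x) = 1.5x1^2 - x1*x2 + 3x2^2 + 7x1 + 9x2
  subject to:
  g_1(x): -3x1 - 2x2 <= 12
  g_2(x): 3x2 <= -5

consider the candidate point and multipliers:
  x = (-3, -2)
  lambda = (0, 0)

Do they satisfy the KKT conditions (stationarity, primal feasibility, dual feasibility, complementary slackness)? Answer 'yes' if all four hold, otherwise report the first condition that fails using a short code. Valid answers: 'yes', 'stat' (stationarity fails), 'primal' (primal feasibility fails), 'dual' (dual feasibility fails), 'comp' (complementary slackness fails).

Gradient of f: grad f(x) = Q x + c = (0, 0)
Constraint values g_i(x) = a_i^T x - b_i:
  g_1((-3, -2)) = 1
  g_2((-3, -2)) = -1
Stationarity residual: grad f(x) + sum_i lambda_i a_i = (0, 0)
  -> stationarity OK
Primal feasibility (all g_i <= 0): FAILS
Dual feasibility (all lambda_i >= 0): OK
Complementary slackness (lambda_i * g_i(x) = 0 for all i): OK

Verdict: the first failing condition is primal_feasibility -> primal.

primal


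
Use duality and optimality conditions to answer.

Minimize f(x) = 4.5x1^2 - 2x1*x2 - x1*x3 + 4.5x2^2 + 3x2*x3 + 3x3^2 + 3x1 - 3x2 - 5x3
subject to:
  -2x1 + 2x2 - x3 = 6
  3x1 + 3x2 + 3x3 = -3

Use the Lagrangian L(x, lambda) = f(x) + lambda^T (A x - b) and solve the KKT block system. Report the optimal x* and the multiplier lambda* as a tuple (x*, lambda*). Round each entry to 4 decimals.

Form the Lagrangian:
  L(x, lambda) = (1/2) x^T Q x + c^T x + lambda^T (A x - b)
Stationarity (grad_x L = 0): Q x + c + A^T lambda = 0.
Primal feasibility: A x = b.

This gives the KKT block system:
  [ Q   A^T ] [ x     ]   [-c ]
  [ A    0  ] [ lambda ] = [ b ]

Solving the linear system:
  x*      = (-1.2931, 1.2356, -0.9425)
  lambda* = (-4.5115, 0.3812)
  f(x*)   = 12.6695

x* = (-1.2931, 1.2356, -0.9425), lambda* = (-4.5115, 0.3812)


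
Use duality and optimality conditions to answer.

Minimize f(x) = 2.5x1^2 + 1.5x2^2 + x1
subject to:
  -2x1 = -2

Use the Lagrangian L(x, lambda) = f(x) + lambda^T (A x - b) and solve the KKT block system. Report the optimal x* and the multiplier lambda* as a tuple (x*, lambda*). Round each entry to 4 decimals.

Form the Lagrangian:
  L(x, lambda) = (1/2) x^T Q x + c^T x + lambda^T (A x - b)
Stationarity (grad_x L = 0): Q x + c + A^T lambda = 0.
Primal feasibility: A x = b.

This gives the KKT block system:
  [ Q   A^T ] [ x     ]   [-c ]
  [ A    0  ] [ lambda ] = [ b ]

Solving the linear system:
  x*      = (1, 0)
  lambda* = (3)
  f(x*)   = 3.5

x* = (1, 0), lambda* = (3)


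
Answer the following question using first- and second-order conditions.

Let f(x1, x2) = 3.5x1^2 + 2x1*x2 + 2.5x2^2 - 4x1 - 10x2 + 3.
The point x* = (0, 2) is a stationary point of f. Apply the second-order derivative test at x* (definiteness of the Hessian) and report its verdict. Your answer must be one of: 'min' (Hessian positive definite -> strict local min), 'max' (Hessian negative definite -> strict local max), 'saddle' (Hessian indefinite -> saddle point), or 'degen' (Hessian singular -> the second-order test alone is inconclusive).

Compute the Hessian H = grad^2 f:
  H = [[7, 2], [2, 5]]
Verify stationarity: grad f(x*) = H x* + g = (0, 0).
Eigenvalues of H: 3.7639, 8.2361.
Both eigenvalues > 0, so H is positive definite -> x* is a strict local min.

min


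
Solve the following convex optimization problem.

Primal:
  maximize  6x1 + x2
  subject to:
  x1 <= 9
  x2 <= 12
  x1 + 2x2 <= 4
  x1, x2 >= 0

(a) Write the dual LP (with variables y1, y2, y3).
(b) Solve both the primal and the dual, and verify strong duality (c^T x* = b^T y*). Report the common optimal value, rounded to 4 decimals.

The standard primal-dual pair for 'max c^T x s.t. A x <= b, x >= 0' is:
  Dual:  min b^T y  s.t.  A^T y >= c,  y >= 0.

So the dual LP is:
  minimize  9y1 + 12y2 + 4y3
  subject to:
    y1 + y3 >= 6
    y2 + 2y3 >= 1
    y1, y2, y3 >= 0

Solving the primal: x* = (4, 0).
  primal value c^T x* = 24.
Solving the dual: y* = (0, 0, 6).
  dual value b^T y* = 24.
Strong duality: c^T x* = b^T y*. Confirmed.

24


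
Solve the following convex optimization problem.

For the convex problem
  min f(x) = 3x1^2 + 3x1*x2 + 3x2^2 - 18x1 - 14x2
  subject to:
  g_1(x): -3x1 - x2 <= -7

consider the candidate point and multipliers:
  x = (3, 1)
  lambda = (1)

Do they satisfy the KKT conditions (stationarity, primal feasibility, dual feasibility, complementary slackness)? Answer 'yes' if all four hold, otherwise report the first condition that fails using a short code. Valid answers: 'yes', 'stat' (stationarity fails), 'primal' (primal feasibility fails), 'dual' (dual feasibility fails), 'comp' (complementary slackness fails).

Gradient of f: grad f(x) = Q x + c = (3, 1)
Constraint values g_i(x) = a_i^T x - b_i:
  g_1((3, 1)) = -3
Stationarity residual: grad f(x) + sum_i lambda_i a_i = (0, 0)
  -> stationarity OK
Primal feasibility (all g_i <= 0): OK
Dual feasibility (all lambda_i >= 0): OK
Complementary slackness (lambda_i * g_i(x) = 0 for all i): FAILS

Verdict: the first failing condition is complementary_slackness -> comp.

comp


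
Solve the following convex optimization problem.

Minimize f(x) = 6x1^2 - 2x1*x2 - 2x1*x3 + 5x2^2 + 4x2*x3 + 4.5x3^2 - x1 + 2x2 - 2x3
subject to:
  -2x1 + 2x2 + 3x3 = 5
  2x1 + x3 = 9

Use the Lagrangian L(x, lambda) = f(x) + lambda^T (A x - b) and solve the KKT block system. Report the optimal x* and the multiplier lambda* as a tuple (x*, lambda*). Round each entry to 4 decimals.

Form the Lagrangian:
  L(x, lambda) = (1/2) x^T Q x + c^T x + lambda^T (A x - b)
Stationarity (grad_x L = 0): Q x + c + A^T lambda = 0.
Primal feasibility: A x = b.

This gives the KKT block system:
  [ Q   A^T ] [ x     ]   [-c ]
  [ A    0  ] [ lambda ] = [ b ]

Solving the linear system:
  x*      = (2.6103, -0.5588, 3.7794)
  lambda* = (-3.1544, -15.0956)
  f(x*)   = 70.1728

x* = (2.6103, -0.5588, 3.7794), lambda* = (-3.1544, -15.0956)


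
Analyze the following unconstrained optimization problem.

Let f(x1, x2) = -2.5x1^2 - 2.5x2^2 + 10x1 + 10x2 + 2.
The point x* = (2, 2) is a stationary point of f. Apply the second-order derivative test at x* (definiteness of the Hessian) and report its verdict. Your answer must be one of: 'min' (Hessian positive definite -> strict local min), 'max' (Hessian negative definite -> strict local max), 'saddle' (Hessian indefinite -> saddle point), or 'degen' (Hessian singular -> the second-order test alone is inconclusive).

Compute the Hessian H = grad^2 f:
  H = [[-5, 0], [0, -5]]
Verify stationarity: grad f(x*) = H x* + g = (0, 0).
Eigenvalues of H: -5, -5.
Both eigenvalues < 0, so H is negative definite -> x* is a strict local max.

max


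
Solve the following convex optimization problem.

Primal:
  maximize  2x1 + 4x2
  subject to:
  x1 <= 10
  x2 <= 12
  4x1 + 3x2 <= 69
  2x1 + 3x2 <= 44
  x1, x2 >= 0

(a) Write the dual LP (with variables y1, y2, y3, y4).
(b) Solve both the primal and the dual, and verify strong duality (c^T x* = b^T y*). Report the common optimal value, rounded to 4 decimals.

The standard primal-dual pair for 'max c^T x s.t. A x <= b, x >= 0' is:
  Dual:  min b^T y  s.t.  A^T y >= c,  y >= 0.

So the dual LP is:
  minimize  10y1 + 12y2 + 69y3 + 44y4
  subject to:
    y1 + 4y3 + 2y4 >= 2
    y2 + 3y3 + 3y4 >= 4
    y1, y2, y3, y4 >= 0

Solving the primal: x* = (4, 12).
  primal value c^T x* = 56.
Solving the dual: y* = (0, 1, 0, 1).
  dual value b^T y* = 56.
Strong duality: c^T x* = b^T y*. Confirmed.

56


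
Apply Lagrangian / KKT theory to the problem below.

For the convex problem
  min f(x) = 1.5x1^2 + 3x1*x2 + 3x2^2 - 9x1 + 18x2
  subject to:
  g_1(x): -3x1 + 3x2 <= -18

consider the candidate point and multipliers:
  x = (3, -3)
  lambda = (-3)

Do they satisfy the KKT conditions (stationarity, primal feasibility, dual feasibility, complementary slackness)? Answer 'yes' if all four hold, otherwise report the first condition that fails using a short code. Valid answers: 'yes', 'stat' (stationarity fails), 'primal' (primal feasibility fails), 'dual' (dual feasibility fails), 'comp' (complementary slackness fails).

Gradient of f: grad f(x) = Q x + c = (-9, 9)
Constraint values g_i(x) = a_i^T x - b_i:
  g_1((3, -3)) = 0
Stationarity residual: grad f(x) + sum_i lambda_i a_i = (0, 0)
  -> stationarity OK
Primal feasibility (all g_i <= 0): OK
Dual feasibility (all lambda_i >= 0): FAILS
Complementary slackness (lambda_i * g_i(x) = 0 for all i): OK

Verdict: the first failing condition is dual_feasibility -> dual.

dual


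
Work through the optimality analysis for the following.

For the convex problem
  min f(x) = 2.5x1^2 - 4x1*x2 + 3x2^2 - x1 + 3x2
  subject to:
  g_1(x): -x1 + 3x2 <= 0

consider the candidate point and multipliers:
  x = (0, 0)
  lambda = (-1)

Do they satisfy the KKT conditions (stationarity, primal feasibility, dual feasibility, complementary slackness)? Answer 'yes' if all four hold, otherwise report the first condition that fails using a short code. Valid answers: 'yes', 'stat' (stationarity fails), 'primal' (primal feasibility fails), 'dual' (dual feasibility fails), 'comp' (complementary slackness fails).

Gradient of f: grad f(x) = Q x + c = (-1, 3)
Constraint values g_i(x) = a_i^T x - b_i:
  g_1((0, 0)) = 0
Stationarity residual: grad f(x) + sum_i lambda_i a_i = (0, 0)
  -> stationarity OK
Primal feasibility (all g_i <= 0): OK
Dual feasibility (all lambda_i >= 0): FAILS
Complementary slackness (lambda_i * g_i(x) = 0 for all i): OK

Verdict: the first failing condition is dual_feasibility -> dual.

dual


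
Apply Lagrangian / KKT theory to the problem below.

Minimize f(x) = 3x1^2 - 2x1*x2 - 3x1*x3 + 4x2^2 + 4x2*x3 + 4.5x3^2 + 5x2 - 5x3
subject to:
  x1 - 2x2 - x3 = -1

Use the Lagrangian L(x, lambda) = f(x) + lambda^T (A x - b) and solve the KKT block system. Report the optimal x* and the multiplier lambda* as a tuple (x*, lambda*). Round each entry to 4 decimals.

Form the Lagrangian:
  L(x, lambda) = (1/2) x^T Q x + c^T x + lambda^T (A x - b)
Stationarity (grad_x L = 0): Q x + c + A^T lambda = 0.
Primal feasibility: A x = b.

This gives the KKT block system:
  [ Q   A^T ] [ x     ]   [-c ]
  [ A    0  ] [ lambda ] = [ b ]

Solving the linear system:
  x*      = (-0.25, -0.125, 1)
  lambda* = (4.25)
  f(x*)   = -0.6875

x* = (-0.25, -0.125, 1), lambda* = (4.25)


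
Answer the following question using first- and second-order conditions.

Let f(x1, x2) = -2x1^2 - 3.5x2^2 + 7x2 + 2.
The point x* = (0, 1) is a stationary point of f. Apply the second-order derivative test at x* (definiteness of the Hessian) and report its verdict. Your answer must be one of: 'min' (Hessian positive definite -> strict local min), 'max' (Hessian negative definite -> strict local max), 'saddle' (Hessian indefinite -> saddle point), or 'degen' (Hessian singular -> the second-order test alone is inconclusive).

Compute the Hessian H = grad^2 f:
  H = [[-4, 0], [0, -7]]
Verify stationarity: grad f(x*) = H x* + g = (0, 0).
Eigenvalues of H: -7, -4.
Both eigenvalues < 0, so H is negative definite -> x* is a strict local max.

max


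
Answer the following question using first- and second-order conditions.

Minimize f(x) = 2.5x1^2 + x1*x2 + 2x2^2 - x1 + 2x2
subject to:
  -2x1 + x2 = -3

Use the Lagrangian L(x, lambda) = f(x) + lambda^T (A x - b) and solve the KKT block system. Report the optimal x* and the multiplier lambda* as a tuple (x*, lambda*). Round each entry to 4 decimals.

Form the Lagrangian:
  L(x, lambda) = (1/2) x^T Q x + c^T x + lambda^T (A x - b)
Stationarity (grad_x L = 0): Q x + c + A^T lambda = 0.
Primal feasibility: A x = b.

This gives the KKT block system:
  [ Q   A^T ] [ x     ]   [-c ]
  [ A    0  ] [ lambda ] = [ b ]

Solving the linear system:
  x*      = (0.96, -1.08)
  lambda* = (1.36)
  f(x*)   = 0.48

x* = (0.96, -1.08), lambda* = (1.36)


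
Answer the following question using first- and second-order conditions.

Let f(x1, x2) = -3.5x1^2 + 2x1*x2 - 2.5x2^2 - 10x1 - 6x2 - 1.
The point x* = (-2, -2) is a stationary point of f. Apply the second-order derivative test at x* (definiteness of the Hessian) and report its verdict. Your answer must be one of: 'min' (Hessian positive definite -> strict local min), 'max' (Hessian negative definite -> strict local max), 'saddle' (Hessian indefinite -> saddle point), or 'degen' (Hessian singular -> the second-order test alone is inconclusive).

Compute the Hessian H = grad^2 f:
  H = [[-7, 2], [2, -5]]
Verify stationarity: grad f(x*) = H x* + g = (0, 0).
Eigenvalues of H: -8.2361, -3.7639.
Both eigenvalues < 0, so H is negative definite -> x* is a strict local max.

max


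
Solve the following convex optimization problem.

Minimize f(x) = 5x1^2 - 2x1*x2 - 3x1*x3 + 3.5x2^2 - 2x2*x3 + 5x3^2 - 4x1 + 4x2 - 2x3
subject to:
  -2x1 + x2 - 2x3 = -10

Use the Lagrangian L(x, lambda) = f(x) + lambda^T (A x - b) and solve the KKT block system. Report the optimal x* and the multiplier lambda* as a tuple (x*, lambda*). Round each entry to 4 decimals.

Form the Lagrangian:
  L(x, lambda) = (1/2) x^T Q x + c^T x + lambda^T (A x - b)
Stationarity (grad_x L = 0): Q x + c + A^T lambda = 0.
Primal feasibility: A x = b.

This gives the KKT block system:
  [ Q   A^T ] [ x     ]   [-c ]
  [ A    0  ] [ lambda ] = [ b ]

Solving the linear system:
  x*      = (2.5237, -0.2128, 2.3699)
  lambda* = (7.2766)
  f(x*)   = 28.5401

x* = (2.5237, -0.2128, 2.3699), lambda* = (7.2766)


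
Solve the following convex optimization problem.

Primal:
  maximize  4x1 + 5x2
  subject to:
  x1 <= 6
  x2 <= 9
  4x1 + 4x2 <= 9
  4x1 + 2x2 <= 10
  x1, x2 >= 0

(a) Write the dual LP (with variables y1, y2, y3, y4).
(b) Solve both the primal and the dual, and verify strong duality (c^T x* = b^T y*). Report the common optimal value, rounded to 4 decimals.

The standard primal-dual pair for 'max c^T x s.t. A x <= b, x >= 0' is:
  Dual:  min b^T y  s.t.  A^T y >= c,  y >= 0.

So the dual LP is:
  minimize  6y1 + 9y2 + 9y3 + 10y4
  subject to:
    y1 + 4y3 + 4y4 >= 4
    y2 + 4y3 + 2y4 >= 5
    y1, y2, y3, y4 >= 0

Solving the primal: x* = (0, 2.25).
  primal value c^T x* = 11.25.
Solving the dual: y* = (0, 0, 1.25, 0).
  dual value b^T y* = 11.25.
Strong duality: c^T x* = b^T y*. Confirmed.

11.25


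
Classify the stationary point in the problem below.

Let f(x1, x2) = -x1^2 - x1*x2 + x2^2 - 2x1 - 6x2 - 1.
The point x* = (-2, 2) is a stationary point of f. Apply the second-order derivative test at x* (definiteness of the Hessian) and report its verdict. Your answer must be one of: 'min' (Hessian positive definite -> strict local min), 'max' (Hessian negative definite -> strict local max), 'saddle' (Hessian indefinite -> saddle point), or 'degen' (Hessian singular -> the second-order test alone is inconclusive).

Compute the Hessian H = grad^2 f:
  H = [[-2, -1], [-1, 2]]
Verify stationarity: grad f(x*) = H x* + g = (0, 0).
Eigenvalues of H: -2.2361, 2.2361.
Eigenvalues have mixed signs, so H is indefinite -> x* is a saddle point.

saddle


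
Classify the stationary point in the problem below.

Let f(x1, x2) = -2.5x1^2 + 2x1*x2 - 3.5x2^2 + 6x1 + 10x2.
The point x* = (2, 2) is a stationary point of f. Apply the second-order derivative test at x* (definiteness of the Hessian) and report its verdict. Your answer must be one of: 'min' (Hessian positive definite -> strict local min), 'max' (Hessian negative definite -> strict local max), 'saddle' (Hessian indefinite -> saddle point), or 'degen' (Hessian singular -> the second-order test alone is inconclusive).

Compute the Hessian H = grad^2 f:
  H = [[-5, 2], [2, -7]]
Verify stationarity: grad f(x*) = H x* + g = (0, 0).
Eigenvalues of H: -8.2361, -3.7639.
Both eigenvalues < 0, so H is negative definite -> x* is a strict local max.

max


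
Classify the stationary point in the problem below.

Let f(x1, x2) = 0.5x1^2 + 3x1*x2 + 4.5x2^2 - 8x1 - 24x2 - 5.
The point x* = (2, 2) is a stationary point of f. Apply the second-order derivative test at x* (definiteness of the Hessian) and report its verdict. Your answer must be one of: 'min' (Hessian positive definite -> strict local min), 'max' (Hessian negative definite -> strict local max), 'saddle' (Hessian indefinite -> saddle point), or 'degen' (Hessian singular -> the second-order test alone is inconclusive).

Compute the Hessian H = grad^2 f:
  H = [[1, 3], [3, 9]]
Verify stationarity: grad f(x*) = H x* + g = (0, 0).
Eigenvalues of H: 0, 10.
H has a zero eigenvalue (singular; positive semidefinite but not definite), so H is neither positive definite, negative definite, nor indefinite. The second-order test alone is inconclusive -> degen.
(Indeed, f is constant along the null direction of H through x*, so x* is not a strict local extremum.)

degen


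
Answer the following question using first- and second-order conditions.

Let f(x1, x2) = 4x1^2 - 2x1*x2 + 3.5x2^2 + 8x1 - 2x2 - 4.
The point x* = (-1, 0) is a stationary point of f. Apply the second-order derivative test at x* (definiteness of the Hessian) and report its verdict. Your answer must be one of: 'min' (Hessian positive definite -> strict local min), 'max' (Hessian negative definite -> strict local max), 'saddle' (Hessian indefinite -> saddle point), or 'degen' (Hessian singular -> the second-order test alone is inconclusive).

Compute the Hessian H = grad^2 f:
  H = [[8, -2], [-2, 7]]
Verify stationarity: grad f(x*) = H x* + g = (0, 0).
Eigenvalues of H: 5.4384, 9.5616.
Both eigenvalues > 0, so H is positive definite -> x* is a strict local min.

min


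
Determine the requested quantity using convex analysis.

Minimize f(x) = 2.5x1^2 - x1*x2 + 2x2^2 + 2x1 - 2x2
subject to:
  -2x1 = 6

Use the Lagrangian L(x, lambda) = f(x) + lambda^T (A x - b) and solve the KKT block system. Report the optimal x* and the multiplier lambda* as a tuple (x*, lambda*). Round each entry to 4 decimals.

Form the Lagrangian:
  L(x, lambda) = (1/2) x^T Q x + c^T x + lambda^T (A x - b)
Stationarity (grad_x L = 0): Q x + c + A^T lambda = 0.
Primal feasibility: A x = b.

This gives the KKT block system:
  [ Q   A^T ] [ x     ]   [-c ]
  [ A    0  ] [ lambda ] = [ b ]

Solving the linear system:
  x*      = (-3, -0.25)
  lambda* = (-6.375)
  f(x*)   = 16.375

x* = (-3, -0.25), lambda* = (-6.375)


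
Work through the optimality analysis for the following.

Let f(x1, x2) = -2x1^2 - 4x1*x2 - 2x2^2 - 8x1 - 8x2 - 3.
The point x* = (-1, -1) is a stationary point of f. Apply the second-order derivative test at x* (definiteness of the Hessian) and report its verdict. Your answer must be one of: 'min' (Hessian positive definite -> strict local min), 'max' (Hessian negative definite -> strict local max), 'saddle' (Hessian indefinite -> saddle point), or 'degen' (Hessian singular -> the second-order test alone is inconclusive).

Compute the Hessian H = grad^2 f:
  H = [[-4, -4], [-4, -4]]
Verify stationarity: grad f(x*) = H x* + g = (0, 0).
Eigenvalues of H: -8, 0.
H has a zero eigenvalue (singular; negative semidefinite but not definite), so H is neither positive definite, negative definite, nor indefinite. The second-order test alone is inconclusive -> degen.
(Indeed, f is constant along the null direction of H through x*, so x* is not a strict local extremum.)

degen


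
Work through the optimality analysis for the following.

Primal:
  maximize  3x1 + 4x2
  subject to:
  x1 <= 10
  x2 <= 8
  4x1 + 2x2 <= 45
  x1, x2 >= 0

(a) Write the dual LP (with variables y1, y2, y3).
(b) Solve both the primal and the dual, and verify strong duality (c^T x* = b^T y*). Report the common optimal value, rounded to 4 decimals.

The standard primal-dual pair for 'max c^T x s.t. A x <= b, x >= 0' is:
  Dual:  min b^T y  s.t.  A^T y >= c,  y >= 0.

So the dual LP is:
  minimize  10y1 + 8y2 + 45y3
  subject to:
    y1 + 4y3 >= 3
    y2 + 2y3 >= 4
    y1, y2, y3 >= 0

Solving the primal: x* = (7.25, 8).
  primal value c^T x* = 53.75.
Solving the dual: y* = (0, 2.5, 0.75).
  dual value b^T y* = 53.75.
Strong duality: c^T x* = b^T y*. Confirmed.

53.75


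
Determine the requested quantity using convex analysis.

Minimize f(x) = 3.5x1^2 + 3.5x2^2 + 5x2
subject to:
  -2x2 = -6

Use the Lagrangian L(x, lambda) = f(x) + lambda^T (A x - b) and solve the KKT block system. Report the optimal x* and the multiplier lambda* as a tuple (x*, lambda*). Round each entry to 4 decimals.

Form the Lagrangian:
  L(x, lambda) = (1/2) x^T Q x + c^T x + lambda^T (A x - b)
Stationarity (grad_x L = 0): Q x + c + A^T lambda = 0.
Primal feasibility: A x = b.

This gives the KKT block system:
  [ Q   A^T ] [ x     ]   [-c ]
  [ A    0  ] [ lambda ] = [ b ]

Solving the linear system:
  x*      = (0, 3)
  lambda* = (13)
  f(x*)   = 46.5

x* = (0, 3), lambda* = (13)


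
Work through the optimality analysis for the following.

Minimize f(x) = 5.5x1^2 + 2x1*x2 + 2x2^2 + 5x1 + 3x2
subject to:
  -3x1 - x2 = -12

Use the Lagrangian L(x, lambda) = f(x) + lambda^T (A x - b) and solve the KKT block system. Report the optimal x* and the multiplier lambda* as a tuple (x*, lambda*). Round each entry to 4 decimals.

Form the Lagrangian:
  L(x, lambda) = (1/2) x^T Q x + c^T x + lambda^T (A x - b)
Stationarity (grad_x L = 0): Q x + c + A^T lambda = 0.
Primal feasibility: A x = b.

This gives the KKT block system:
  [ Q   A^T ] [ x     ]   [-c ]
  [ A    0  ] [ lambda ] = [ b ]

Solving the linear system:
  x*      = (3.5429, 1.3714)
  lambda* = (15.5714)
  f(x*)   = 104.3429

x* = (3.5429, 1.3714), lambda* = (15.5714)


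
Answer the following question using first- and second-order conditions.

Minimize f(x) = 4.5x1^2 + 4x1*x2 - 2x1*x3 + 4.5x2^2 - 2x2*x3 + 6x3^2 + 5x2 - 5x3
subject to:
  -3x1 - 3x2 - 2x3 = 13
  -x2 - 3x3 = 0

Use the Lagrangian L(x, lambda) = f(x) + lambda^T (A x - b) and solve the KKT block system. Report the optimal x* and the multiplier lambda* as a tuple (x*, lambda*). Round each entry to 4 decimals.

Form the Lagrangian:
  L(x, lambda) = (1/2) x^T Q x + c^T x + lambda^T (A x - b)
Stationarity (grad_x L = 0): Q x + c + A^T lambda = 0.
Primal feasibility: A x = b.

This gives the KKT block system:
  [ Q   A^T ] [ x     ]   [-c ]
  [ A    0  ] [ lambda ] = [ b ]

Solving the linear system:
  x*      = (-3.0088, -1.703, 0.5677)
  lambda* = (-11.6754, 11.5288)
  f(x*)   = 70.2137

x* = (-3.0088, -1.703, 0.5677), lambda* = (-11.6754, 11.5288)


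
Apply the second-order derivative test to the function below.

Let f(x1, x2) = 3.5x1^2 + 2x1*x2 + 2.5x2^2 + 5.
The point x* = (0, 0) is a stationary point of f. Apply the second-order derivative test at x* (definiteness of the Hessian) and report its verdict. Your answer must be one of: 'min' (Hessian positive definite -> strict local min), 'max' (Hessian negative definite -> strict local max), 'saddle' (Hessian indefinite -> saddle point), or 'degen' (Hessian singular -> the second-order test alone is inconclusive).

Compute the Hessian H = grad^2 f:
  H = [[7, 2], [2, 5]]
Verify stationarity: grad f(x*) = H x* + g = (0, 0).
Eigenvalues of H: 3.7639, 8.2361.
Both eigenvalues > 0, so H is positive definite -> x* is a strict local min.

min


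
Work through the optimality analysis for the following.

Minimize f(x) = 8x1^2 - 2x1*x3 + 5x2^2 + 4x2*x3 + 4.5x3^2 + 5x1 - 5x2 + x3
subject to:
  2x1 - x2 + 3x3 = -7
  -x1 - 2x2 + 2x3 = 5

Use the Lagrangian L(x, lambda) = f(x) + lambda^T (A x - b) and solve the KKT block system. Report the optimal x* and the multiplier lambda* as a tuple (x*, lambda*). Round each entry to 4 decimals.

Form the Lagrangian:
  L(x, lambda) = (1/2) x^T Q x + c^T x + lambda^T (A x - b)
Stationarity (grad_x L = 0): Q x + c + A^T lambda = 0.
Primal feasibility: A x = b.

This gives the KKT block system:
  [ Q   A^T ] [ x     ]   [-c ]
  [ A    0  ] [ lambda ] = [ b ]

Solving the linear system:
  x*      = (-3.2675, -1.5319, -0.6657)
  lambda* = (13.7829, -18.3824)
  f(x*)   = 89.5244

x* = (-3.2675, -1.5319, -0.6657), lambda* = (13.7829, -18.3824)


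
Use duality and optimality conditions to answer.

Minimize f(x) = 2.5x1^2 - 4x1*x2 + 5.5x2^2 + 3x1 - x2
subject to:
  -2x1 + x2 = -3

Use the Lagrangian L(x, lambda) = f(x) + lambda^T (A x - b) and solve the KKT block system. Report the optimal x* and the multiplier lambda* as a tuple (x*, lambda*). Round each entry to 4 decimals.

Form the Lagrangian:
  L(x, lambda) = (1/2) x^T Q x + c^T x + lambda^T (A x - b)
Stationarity (grad_x L = 0): Q x + c + A^T lambda = 0.
Primal feasibility: A x = b.

This gives the KKT block system:
  [ Q   A^T ] [ x     ]   [-c ]
  [ A    0  ] [ lambda ] = [ b ]

Solving the linear system:
  x*      = (1.6061, 0.2121)
  lambda* = (5.0909)
  f(x*)   = 9.9394

x* = (1.6061, 0.2121), lambda* = (5.0909)


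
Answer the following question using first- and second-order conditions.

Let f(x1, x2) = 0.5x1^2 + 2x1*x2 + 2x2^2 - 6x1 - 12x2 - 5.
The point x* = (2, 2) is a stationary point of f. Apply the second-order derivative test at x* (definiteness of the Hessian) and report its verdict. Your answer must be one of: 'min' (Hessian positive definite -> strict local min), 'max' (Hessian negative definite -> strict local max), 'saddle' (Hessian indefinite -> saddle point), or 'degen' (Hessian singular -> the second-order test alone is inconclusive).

Compute the Hessian H = grad^2 f:
  H = [[1, 2], [2, 4]]
Verify stationarity: grad f(x*) = H x* + g = (0, 0).
Eigenvalues of H: 0, 5.
H has a zero eigenvalue (singular; positive semidefinite but not definite), so H is neither positive definite, negative definite, nor indefinite. The second-order test alone is inconclusive -> degen.
(Indeed, f is constant along the null direction of H through x*, so x* is not a strict local extremum.)

degen


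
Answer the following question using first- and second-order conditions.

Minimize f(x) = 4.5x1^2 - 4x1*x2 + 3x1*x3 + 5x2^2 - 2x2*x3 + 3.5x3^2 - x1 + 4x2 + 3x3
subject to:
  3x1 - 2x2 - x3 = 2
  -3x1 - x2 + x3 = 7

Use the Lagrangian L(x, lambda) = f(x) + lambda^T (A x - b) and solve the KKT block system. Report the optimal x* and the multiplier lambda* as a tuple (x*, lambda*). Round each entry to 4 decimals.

Form the Lagrangian:
  L(x, lambda) = (1/2) x^T Q x + c^T x + lambda^T (A x - b)
Stationarity (grad_x L = 0): Q x + c + A^T lambda = 0.
Primal feasibility: A x = b.

This gives the KKT block system:
  [ Q   A^T ] [ x     ]   [-c ]
  [ A    0  ] [ lambda ] = [ b ]

Solving the linear system:
  x*      = (-1.4889, -3, -0.4667)
  lambda* = (-5.9481, -7.2148)
  f(x*)   = 25.2444

x* = (-1.4889, -3, -0.4667), lambda* = (-5.9481, -7.2148)


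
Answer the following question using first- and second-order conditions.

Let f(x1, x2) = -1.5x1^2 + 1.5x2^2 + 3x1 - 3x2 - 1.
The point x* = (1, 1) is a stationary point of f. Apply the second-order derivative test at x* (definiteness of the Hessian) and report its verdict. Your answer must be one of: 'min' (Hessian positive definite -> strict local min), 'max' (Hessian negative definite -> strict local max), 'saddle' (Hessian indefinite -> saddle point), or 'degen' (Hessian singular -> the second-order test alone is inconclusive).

Compute the Hessian H = grad^2 f:
  H = [[-3, 0], [0, 3]]
Verify stationarity: grad f(x*) = H x* + g = (0, 0).
Eigenvalues of H: -3, 3.
Eigenvalues have mixed signs, so H is indefinite -> x* is a saddle point.

saddle


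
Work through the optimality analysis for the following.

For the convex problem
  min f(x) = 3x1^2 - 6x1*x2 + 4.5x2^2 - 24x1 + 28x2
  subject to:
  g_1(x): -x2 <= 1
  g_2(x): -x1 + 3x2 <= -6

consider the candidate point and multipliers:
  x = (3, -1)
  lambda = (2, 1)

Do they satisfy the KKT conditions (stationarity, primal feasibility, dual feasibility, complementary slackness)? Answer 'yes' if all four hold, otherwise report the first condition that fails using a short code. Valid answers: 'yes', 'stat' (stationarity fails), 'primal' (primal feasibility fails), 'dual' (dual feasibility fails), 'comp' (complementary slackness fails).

Gradient of f: grad f(x) = Q x + c = (0, 1)
Constraint values g_i(x) = a_i^T x - b_i:
  g_1((3, -1)) = 0
  g_2((3, -1)) = 0
Stationarity residual: grad f(x) + sum_i lambda_i a_i = (-1, 2)
  -> stationarity FAILS
Primal feasibility (all g_i <= 0): OK
Dual feasibility (all lambda_i >= 0): OK
Complementary slackness (lambda_i * g_i(x) = 0 for all i): OK

Verdict: the first failing condition is stationarity -> stat.

stat


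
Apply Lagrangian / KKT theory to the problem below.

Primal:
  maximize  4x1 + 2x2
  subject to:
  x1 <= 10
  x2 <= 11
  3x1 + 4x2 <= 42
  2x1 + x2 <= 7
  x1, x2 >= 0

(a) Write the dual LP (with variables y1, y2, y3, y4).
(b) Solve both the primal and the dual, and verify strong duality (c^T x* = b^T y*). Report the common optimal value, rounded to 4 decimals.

The standard primal-dual pair for 'max c^T x s.t. A x <= b, x >= 0' is:
  Dual:  min b^T y  s.t.  A^T y >= c,  y >= 0.

So the dual LP is:
  minimize  10y1 + 11y2 + 42y3 + 7y4
  subject to:
    y1 + 3y3 + 2y4 >= 4
    y2 + 4y3 + y4 >= 2
    y1, y2, y3, y4 >= 0

Solving the primal: x* = (3.5, 0).
  primal value c^T x* = 14.
Solving the dual: y* = (0, 0, 0, 2).
  dual value b^T y* = 14.
Strong duality: c^T x* = b^T y*. Confirmed.

14


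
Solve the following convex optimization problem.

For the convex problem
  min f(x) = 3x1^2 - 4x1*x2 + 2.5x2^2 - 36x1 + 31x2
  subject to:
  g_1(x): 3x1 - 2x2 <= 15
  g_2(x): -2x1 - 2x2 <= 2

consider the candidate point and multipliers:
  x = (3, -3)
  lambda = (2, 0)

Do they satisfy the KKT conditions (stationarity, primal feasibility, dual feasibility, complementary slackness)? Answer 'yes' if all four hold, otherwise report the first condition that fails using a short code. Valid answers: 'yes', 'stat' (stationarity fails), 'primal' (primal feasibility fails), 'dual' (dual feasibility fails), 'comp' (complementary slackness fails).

Gradient of f: grad f(x) = Q x + c = (-6, 4)
Constraint values g_i(x) = a_i^T x - b_i:
  g_1((3, -3)) = 0
  g_2((3, -3)) = -2
Stationarity residual: grad f(x) + sum_i lambda_i a_i = (0, 0)
  -> stationarity OK
Primal feasibility (all g_i <= 0): OK
Dual feasibility (all lambda_i >= 0): OK
Complementary slackness (lambda_i * g_i(x) = 0 for all i): OK

Verdict: yes, KKT holds.

yes


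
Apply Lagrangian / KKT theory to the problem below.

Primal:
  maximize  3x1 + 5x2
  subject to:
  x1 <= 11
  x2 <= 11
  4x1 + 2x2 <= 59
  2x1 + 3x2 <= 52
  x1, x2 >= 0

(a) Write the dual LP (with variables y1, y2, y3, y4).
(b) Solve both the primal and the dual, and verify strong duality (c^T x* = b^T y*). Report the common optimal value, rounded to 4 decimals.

The standard primal-dual pair for 'max c^T x s.t. A x <= b, x >= 0' is:
  Dual:  min b^T y  s.t.  A^T y >= c,  y >= 0.

So the dual LP is:
  minimize  11y1 + 11y2 + 59y3 + 52y4
  subject to:
    y1 + 4y3 + 2y4 >= 3
    y2 + 2y3 + 3y4 >= 5
    y1, y2, y3, y4 >= 0

Solving the primal: x* = (9.25, 11).
  primal value c^T x* = 82.75.
Solving the dual: y* = (0, 3.5, 0.75, 0).
  dual value b^T y* = 82.75.
Strong duality: c^T x* = b^T y*. Confirmed.

82.75


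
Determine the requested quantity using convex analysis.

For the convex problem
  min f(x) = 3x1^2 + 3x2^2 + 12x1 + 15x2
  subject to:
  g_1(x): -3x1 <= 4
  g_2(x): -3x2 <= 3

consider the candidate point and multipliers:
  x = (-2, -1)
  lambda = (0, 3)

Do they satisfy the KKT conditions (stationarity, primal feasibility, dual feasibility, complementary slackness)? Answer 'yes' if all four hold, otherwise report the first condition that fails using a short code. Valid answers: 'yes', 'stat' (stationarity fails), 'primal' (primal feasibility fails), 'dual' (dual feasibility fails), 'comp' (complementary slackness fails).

Gradient of f: grad f(x) = Q x + c = (0, 9)
Constraint values g_i(x) = a_i^T x - b_i:
  g_1((-2, -1)) = 2
  g_2((-2, -1)) = 0
Stationarity residual: grad f(x) + sum_i lambda_i a_i = (0, 0)
  -> stationarity OK
Primal feasibility (all g_i <= 0): FAILS
Dual feasibility (all lambda_i >= 0): OK
Complementary slackness (lambda_i * g_i(x) = 0 for all i): OK

Verdict: the first failing condition is primal_feasibility -> primal.

primal


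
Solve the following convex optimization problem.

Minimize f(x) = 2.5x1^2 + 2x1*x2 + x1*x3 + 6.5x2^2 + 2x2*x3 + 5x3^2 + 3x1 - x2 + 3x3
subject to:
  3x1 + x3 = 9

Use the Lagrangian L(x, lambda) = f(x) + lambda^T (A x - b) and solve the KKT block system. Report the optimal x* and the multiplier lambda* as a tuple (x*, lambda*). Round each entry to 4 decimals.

Form the Lagrangian:
  L(x, lambda) = (1/2) x^T Q x + c^T x + lambda^T (A x - b)
Stationarity (grad_x L = 0): Q x + c + A^T lambda = 0.
Primal feasibility: A x = b.

This gives the KKT block system:
  [ Q   A^T ] [ x     ]   [-c ]
  [ A    0  ] [ lambda ] = [ b ]

Solving the linear system:
  x*      = (2.9825, -0.39, 0.0526)
  lambda* = (-5.7283)
  f(x*)   = 30.525

x* = (2.9825, -0.39, 0.0526), lambda* = (-5.7283)


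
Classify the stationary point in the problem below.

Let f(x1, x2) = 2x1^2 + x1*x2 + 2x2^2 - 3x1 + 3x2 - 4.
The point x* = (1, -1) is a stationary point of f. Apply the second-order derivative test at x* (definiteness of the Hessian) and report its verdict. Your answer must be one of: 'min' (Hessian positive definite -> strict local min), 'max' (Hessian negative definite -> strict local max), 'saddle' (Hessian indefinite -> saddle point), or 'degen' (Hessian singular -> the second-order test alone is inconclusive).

Compute the Hessian H = grad^2 f:
  H = [[4, 1], [1, 4]]
Verify stationarity: grad f(x*) = H x* + g = (0, 0).
Eigenvalues of H: 3, 5.
Both eigenvalues > 0, so H is positive definite -> x* is a strict local min.

min


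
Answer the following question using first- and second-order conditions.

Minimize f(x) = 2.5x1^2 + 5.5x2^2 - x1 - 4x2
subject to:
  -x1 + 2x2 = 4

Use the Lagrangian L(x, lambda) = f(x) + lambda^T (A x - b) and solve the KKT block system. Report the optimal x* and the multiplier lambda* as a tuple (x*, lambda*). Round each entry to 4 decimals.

Form the Lagrangian:
  L(x, lambda) = (1/2) x^T Q x + c^T x + lambda^T (A x - b)
Stationarity (grad_x L = 0): Q x + c + A^T lambda = 0.
Primal feasibility: A x = b.

This gives the KKT block system:
  [ Q   A^T ] [ x     ]   [-c ]
  [ A    0  ] [ lambda ] = [ b ]

Solving the linear system:
  x*      = (-1.0323, 1.4839)
  lambda* = (-6.1613)
  f(x*)   = 9.871

x* = (-1.0323, 1.4839), lambda* = (-6.1613)


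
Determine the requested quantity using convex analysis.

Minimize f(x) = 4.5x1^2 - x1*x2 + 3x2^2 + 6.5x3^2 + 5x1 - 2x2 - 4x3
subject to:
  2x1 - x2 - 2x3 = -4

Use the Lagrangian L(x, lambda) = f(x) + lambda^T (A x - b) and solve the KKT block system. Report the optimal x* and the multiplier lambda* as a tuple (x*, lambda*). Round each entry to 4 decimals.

Form the Lagrangian:
  L(x, lambda) = (1/2) x^T Q x + c^T x + lambda^T (A x - b)
Stationarity (grad_x L = 0): Q x + c + A^T lambda = 0.
Primal feasibility: A x = b.

This gives the KKT block system:
  [ Q   A^T ] [ x     ]   [-c ]
  [ A    0  ] [ lambda ] = [ b ]

Solving the linear system:
  x*      = (-1.034, 0.5671, 0.6825)
  lambda* = (2.4363)
  f(x*)   = 0.3557

x* = (-1.034, 0.5671, 0.6825), lambda* = (2.4363)


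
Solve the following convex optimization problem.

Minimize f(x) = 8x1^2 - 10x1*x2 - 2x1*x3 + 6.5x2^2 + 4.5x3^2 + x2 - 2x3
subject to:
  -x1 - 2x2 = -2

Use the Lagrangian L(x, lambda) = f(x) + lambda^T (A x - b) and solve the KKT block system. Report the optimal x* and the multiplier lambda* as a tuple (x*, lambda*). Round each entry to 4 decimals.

Form the Lagrangian:
  L(x, lambda) = (1/2) x^T Q x + c^T x + lambda^T (A x - b)
Stationarity (grad_x L = 0): Q x + c + A^T lambda = 0.
Primal feasibility: A x = b.

This gives the KKT block system:
  [ Q   A^T ] [ x     ]   [-c ]
  [ A    0  ] [ lambda ] = [ b ]

Solving the linear system:
  x*      = (0.6056, 0.6972, 0.3568)
  lambda* = (2.0039)
  f(x*)   = 1.9957

x* = (0.6056, 0.6972, 0.3568), lambda* = (2.0039)


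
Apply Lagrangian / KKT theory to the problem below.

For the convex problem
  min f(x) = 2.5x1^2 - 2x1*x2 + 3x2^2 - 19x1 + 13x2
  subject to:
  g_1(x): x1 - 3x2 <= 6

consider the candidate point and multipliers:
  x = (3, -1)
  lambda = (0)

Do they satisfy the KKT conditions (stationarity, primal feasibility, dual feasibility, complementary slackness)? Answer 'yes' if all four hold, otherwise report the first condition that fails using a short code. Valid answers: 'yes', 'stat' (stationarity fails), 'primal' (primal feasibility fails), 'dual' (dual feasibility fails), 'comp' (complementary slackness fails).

Gradient of f: grad f(x) = Q x + c = (-2, 1)
Constraint values g_i(x) = a_i^T x - b_i:
  g_1((3, -1)) = 0
Stationarity residual: grad f(x) + sum_i lambda_i a_i = (-2, 1)
  -> stationarity FAILS
Primal feasibility (all g_i <= 0): OK
Dual feasibility (all lambda_i >= 0): OK
Complementary slackness (lambda_i * g_i(x) = 0 for all i): OK

Verdict: the first failing condition is stationarity -> stat.

stat


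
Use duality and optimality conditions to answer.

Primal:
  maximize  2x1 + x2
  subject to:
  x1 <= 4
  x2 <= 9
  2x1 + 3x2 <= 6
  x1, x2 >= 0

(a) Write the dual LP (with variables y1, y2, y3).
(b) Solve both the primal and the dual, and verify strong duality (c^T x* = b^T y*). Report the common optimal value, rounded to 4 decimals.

The standard primal-dual pair for 'max c^T x s.t. A x <= b, x >= 0' is:
  Dual:  min b^T y  s.t.  A^T y >= c,  y >= 0.

So the dual LP is:
  minimize  4y1 + 9y2 + 6y3
  subject to:
    y1 + 2y3 >= 2
    y2 + 3y3 >= 1
    y1, y2, y3 >= 0

Solving the primal: x* = (3, 0).
  primal value c^T x* = 6.
Solving the dual: y* = (0, 0, 1).
  dual value b^T y* = 6.
Strong duality: c^T x* = b^T y*. Confirmed.

6


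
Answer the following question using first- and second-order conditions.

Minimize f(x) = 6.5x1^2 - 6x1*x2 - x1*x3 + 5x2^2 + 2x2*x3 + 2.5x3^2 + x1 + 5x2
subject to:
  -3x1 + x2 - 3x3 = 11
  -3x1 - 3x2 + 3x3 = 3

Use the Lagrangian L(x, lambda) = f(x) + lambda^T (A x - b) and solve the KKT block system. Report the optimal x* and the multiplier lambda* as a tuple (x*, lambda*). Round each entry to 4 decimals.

Form the Lagrangian:
  L(x, lambda) = (1/2) x^T Q x + c^T x + lambda^T (A x - b)
Stationarity (grad_x L = 0): Q x + c + A^T lambda = 0.
Primal feasibility: A x = b.

This gives the KKT block system:
  [ Q   A^T ] [ x     ]   [-c ]
  [ A    0  ] [ lambda ] = [ b ]

Solving the linear system:
  x*      = (-1.9679, -1.0963, -2.0642)
  lambda* = (-4.4144, -0.8993)
  f(x*)   = 21.9037

x* = (-1.9679, -1.0963, -2.0642), lambda* = (-4.4144, -0.8993)


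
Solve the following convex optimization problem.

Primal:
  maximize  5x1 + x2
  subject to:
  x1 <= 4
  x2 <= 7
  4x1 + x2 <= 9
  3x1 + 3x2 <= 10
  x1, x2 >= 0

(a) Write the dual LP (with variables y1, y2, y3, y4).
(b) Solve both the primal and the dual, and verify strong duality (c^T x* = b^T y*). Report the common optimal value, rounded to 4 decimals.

The standard primal-dual pair for 'max c^T x s.t. A x <= b, x >= 0' is:
  Dual:  min b^T y  s.t.  A^T y >= c,  y >= 0.

So the dual LP is:
  minimize  4y1 + 7y2 + 9y3 + 10y4
  subject to:
    y1 + 4y3 + 3y4 >= 5
    y2 + y3 + 3y4 >= 1
    y1, y2, y3, y4 >= 0

Solving the primal: x* = (2.25, 0).
  primal value c^T x* = 11.25.
Solving the dual: y* = (0, 0, 1.25, 0).
  dual value b^T y* = 11.25.
Strong duality: c^T x* = b^T y*. Confirmed.

11.25


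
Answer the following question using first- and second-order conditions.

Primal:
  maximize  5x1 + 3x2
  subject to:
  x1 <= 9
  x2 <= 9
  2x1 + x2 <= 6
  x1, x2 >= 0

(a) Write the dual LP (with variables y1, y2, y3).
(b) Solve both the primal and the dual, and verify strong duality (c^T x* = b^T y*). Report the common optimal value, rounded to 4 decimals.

The standard primal-dual pair for 'max c^T x s.t. A x <= b, x >= 0' is:
  Dual:  min b^T y  s.t.  A^T y >= c,  y >= 0.

So the dual LP is:
  minimize  9y1 + 9y2 + 6y3
  subject to:
    y1 + 2y3 >= 5
    y2 + y3 >= 3
    y1, y2, y3 >= 0

Solving the primal: x* = (0, 6).
  primal value c^T x* = 18.
Solving the dual: y* = (0, 0, 3).
  dual value b^T y* = 18.
Strong duality: c^T x* = b^T y*. Confirmed.

18


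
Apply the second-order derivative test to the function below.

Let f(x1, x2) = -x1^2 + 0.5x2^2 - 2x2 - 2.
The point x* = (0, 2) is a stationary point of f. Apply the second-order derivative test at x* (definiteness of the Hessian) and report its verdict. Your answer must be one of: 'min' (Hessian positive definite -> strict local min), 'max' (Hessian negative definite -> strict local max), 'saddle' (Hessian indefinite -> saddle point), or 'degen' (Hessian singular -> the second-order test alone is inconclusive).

Compute the Hessian H = grad^2 f:
  H = [[-2, 0], [0, 1]]
Verify stationarity: grad f(x*) = H x* + g = (0, 0).
Eigenvalues of H: -2, 1.
Eigenvalues have mixed signs, so H is indefinite -> x* is a saddle point.

saddle
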